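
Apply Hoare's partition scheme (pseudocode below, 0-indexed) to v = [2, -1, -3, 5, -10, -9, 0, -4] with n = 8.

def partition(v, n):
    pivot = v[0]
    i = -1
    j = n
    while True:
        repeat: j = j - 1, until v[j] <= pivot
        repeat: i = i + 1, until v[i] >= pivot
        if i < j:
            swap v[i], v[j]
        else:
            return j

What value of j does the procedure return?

5

pivot=2
j stops at 7 (-4), i stops at 0 (2); swap ⇒ [-4, -1, -3, 5, -10, -9, 0, 2]
j stops at 6 (0), i stops at 3 (5); swap ⇒ [-4, -1, -3, 0, -10, -9, 5, 2]
j stops at 5, i stops at 6; i≥j ⇒ return 5. v=[-4, -1, -3, 0, -10, -9, 5, 2]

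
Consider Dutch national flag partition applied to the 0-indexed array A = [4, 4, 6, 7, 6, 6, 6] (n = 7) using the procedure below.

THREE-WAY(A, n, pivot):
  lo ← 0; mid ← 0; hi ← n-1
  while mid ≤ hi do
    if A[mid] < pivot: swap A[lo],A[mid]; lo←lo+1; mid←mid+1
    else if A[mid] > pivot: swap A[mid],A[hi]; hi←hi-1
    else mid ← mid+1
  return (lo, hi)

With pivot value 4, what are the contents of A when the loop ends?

lo=0 mid=0 hi=6
4=4: mid=1
4=4: mid=2
6>4: swap(2,6), hi=5 ⇒ [4, 4, 6, 7, 6, 6, 6]
6>4: swap(2,5), hi=4 ⇒ [4, 4, 6, 7, 6, 6, 6]
6>4: swap(2,4), hi=3 ⇒ [4, 4, 6, 7, 6, 6, 6]
6>4: swap(2,3), hi=2 ⇒ [4, 4, 7, 6, 6, 6, 6]
7>4: swap(2,2), hi=1 ⇒ [4, 4, 7, 6, 6, 6, 6]
done. lo=0 hi=1; A=[4, 4, 7, 6, 6, 6, 6]

[4, 4, 7, 6, 6, 6, 6]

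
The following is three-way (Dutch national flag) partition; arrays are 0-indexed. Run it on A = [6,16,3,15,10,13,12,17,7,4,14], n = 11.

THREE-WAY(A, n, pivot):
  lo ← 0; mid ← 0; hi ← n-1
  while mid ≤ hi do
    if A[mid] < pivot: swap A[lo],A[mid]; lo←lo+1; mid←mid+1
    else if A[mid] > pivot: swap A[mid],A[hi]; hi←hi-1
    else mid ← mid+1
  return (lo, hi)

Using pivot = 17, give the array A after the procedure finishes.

lo=0 mid=0 hi=10
6<17: swap(0,0), lo=1 mid=1 ⇒ [6,16,3,15,10,13,12,17,7,4,14]
16<17: swap(1,1), lo=2 mid=2 ⇒ [6,16,3,15,10,13,12,17,7,4,14]
3<17: swap(2,2), lo=3 mid=3 ⇒ [6,16,3,15,10,13,12,17,7,4,14]
15<17: swap(3,3), lo=4 mid=4 ⇒ [6,16,3,15,10,13,12,17,7,4,14]
10<17: swap(4,4), lo=5 mid=5 ⇒ [6,16,3,15,10,13,12,17,7,4,14]
13<17: swap(5,5), lo=6 mid=6 ⇒ [6,16,3,15,10,13,12,17,7,4,14]
12<17: swap(6,6), lo=7 mid=7 ⇒ [6,16,3,15,10,13,12,17,7,4,14]
17=17: mid=8
7<17: swap(7,8), lo=8 mid=9 ⇒ [6,16,3,15,10,13,12,7,17,4,14]
4<17: swap(8,9), lo=9 mid=10 ⇒ [6,16,3,15,10,13,12,7,4,17,14]
14<17: swap(9,10), lo=10 mid=11 ⇒ [6,16,3,15,10,13,12,7,4,14,17]
done. lo=10 hi=10; A=[6,16,3,15,10,13,12,7,4,14,17]

[6,16,3,15,10,13,12,7,4,14,17]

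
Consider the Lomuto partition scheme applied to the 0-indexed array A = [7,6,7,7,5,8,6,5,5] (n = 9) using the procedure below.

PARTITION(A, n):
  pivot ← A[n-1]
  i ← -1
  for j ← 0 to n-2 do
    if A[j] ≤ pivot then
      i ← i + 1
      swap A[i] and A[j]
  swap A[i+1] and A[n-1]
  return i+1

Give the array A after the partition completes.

[5,5,5,7,7,8,6,6,7]

pivot=5, i=-1
j=0: 7>5, skip
j=1: 6>5, skip
j=2: 7>5, skip
j=3: 7>5, skip
j=4: 5≤5, i=0, swap(0,4) ⇒ [5,6,7,7,7,8,6,5,5]
j=5: 8>5, skip
j=6: 6>5, skip
j=7: 5≤5, i=1, swap(1,7) ⇒ [5,5,7,7,7,8,6,6,5]
swap(2,8) ⇒ [5,5,5,7,7,8,6,6,7]; return 2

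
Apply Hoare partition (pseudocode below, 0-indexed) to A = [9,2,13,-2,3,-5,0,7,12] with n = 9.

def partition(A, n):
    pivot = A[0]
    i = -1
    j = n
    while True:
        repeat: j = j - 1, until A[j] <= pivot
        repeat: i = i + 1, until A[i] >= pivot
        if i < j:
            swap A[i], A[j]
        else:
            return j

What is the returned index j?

pivot=9
j stops at 7 (7), i stops at 0 (9); swap ⇒ [7,2,13,-2,3,-5,0,9,12]
j stops at 6 (0), i stops at 2 (13); swap ⇒ [7,2,0,-2,3,-5,13,9,12]
j stops at 5, i stops at 6; i≥j ⇒ return 5. A=[7,2,0,-2,3,-5,13,9,12]

5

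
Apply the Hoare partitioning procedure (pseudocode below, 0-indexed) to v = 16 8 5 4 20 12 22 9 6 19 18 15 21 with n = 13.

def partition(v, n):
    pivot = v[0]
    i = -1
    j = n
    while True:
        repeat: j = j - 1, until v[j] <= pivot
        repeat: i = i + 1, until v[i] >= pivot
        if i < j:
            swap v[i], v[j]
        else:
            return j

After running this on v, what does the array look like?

15 8 5 4 6 12 9 22 20 19 18 16 21

pivot = v[0] = 16; i = -1, j = 13
j→11 (v[11]=15≤16), i→0 (v[0]=16≥16); i<j, swap → 15 8 5 4 20 12 22 9 6 19 18 16 21
j→8 (v[8]=6≤16), i→4 (v[4]=20≥16); i<j, swap → 15 8 5 4 6 12 22 9 20 19 18 16 21
j→7 (v[7]=9≤16), i→6 (v[6]=22≥16); i<j, swap → 15 8 5 4 6 12 9 22 20 19 18 16 21
j→6, i→7; i≥j, return j=6. v = 15 8 5 4 6 12 9 22 20 19 18 16 21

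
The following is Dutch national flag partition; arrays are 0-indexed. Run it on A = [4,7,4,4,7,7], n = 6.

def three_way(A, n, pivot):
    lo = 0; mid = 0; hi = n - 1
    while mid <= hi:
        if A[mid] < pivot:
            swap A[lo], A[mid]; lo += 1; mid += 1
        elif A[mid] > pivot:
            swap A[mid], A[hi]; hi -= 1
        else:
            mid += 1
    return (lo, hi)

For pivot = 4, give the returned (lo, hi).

pivot = 4; lo=0, mid=0, hi=5
A[mid]=4=4: mid=1
A[mid]=7>4: swap A[1],A[5]; hi=4 → [4,7,4,4,7,7]
A[mid]=7>4: swap A[1],A[4]; hi=3 → [4,7,4,4,7,7]
A[mid]=7>4: swap A[1],A[3]; hi=2 → [4,4,4,7,7,7]
A[mid]=4=4: mid=2
A[mid]=4=4: mid=3
end: lo=0, hi=2; A = [4,4,4,7,7,7]

(0, 2)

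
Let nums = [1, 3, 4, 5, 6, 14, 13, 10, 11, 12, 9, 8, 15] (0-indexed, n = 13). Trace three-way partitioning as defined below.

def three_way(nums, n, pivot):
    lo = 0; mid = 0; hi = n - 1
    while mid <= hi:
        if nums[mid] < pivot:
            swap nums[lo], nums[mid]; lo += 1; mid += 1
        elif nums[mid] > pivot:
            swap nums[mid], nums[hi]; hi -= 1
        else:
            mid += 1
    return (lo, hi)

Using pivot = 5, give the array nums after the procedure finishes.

[1, 3, 4, 5, 14, 13, 10, 11, 12, 9, 8, 15, 6]

pivot = 5; lo=0, mid=0, hi=12
nums[mid]=1<5: swap nums[0],nums[0]; lo=1,mid=1 → [1, 3, 4, 5, 6, 14, 13, 10, 11, 12, 9, 8, 15]
nums[mid]=3<5: swap nums[1],nums[1]; lo=2,mid=2 → [1, 3, 4, 5, 6, 14, 13, 10, 11, 12, 9, 8, 15]
nums[mid]=4<5: swap nums[2],nums[2]; lo=3,mid=3 → [1, 3, 4, 5, 6, 14, 13, 10, 11, 12, 9, 8, 15]
nums[mid]=5=5: mid=4
nums[mid]=6>5: swap nums[4],nums[12]; hi=11 → [1, 3, 4, 5, 15, 14, 13, 10, 11, 12, 9, 8, 6]
nums[mid]=15>5: swap nums[4],nums[11]; hi=10 → [1, 3, 4, 5, 8, 14, 13, 10, 11, 12, 9, 15, 6]
nums[mid]=8>5: swap nums[4],nums[10]; hi=9 → [1, 3, 4, 5, 9, 14, 13, 10, 11, 12, 8, 15, 6]
nums[mid]=9>5: swap nums[4],nums[9]; hi=8 → [1, 3, 4, 5, 12, 14, 13, 10, 11, 9, 8, 15, 6]
nums[mid]=12>5: swap nums[4],nums[8]; hi=7 → [1, 3, 4, 5, 11, 14, 13, 10, 12, 9, 8, 15, 6]
nums[mid]=11>5: swap nums[4],nums[7]; hi=6 → [1, 3, 4, 5, 10, 14, 13, 11, 12, 9, 8, 15, 6]
nums[mid]=10>5: swap nums[4],nums[6]; hi=5 → [1, 3, 4, 5, 13, 14, 10, 11, 12, 9, 8, 15, 6]
nums[mid]=13>5: swap nums[4],nums[5]; hi=4 → [1, 3, 4, 5, 14, 13, 10, 11, 12, 9, 8, 15, 6]
nums[mid]=14>5: swap nums[4],nums[4]; hi=3 → [1, 3, 4, 5, 14, 13, 10, 11, 12, 9, 8, 15, 6]
end: lo=3, hi=3; nums = [1, 3, 4, 5, 14, 13, 10, 11, 12, 9, 8, 15, 6]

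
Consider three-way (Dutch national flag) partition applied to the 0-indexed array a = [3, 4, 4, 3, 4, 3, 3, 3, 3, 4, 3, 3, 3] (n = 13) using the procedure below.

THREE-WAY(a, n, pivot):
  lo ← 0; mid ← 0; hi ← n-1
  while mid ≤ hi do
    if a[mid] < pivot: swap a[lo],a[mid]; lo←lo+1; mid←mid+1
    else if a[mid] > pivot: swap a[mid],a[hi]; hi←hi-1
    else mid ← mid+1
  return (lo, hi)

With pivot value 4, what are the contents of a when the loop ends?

[3, 3, 3, 3, 3, 3, 3, 3, 3, 4, 4, 4, 4]

lo=0 mid=0 hi=12
3<4: swap(0,0), lo=1 mid=1 ⇒ [3, 4, 4, 3, 4, 3, 3, 3, 3, 4, 3, 3, 3]
4=4: mid=2
4=4: mid=3
3<4: swap(1,3), lo=2 mid=4 ⇒ [3, 3, 4, 4, 4, 3, 3, 3, 3, 4, 3, 3, 3]
4=4: mid=5
3<4: swap(2,5), lo=3 mid=6 ⇒ [3, 3, 3, 4, 4, 4, 3, 3, 3, 4, 3, 3, 3]
3<4: swap(3,6), lo=4 mid=7 ⇒ [3, 3, 3, 3, 4, 4, 4, 3, 3, 4, 3, 3, 3]
3<4: swap(4,7), lo=5 mid=8 ⇒ [3, 3, 3, 3, 3, 4, 4, 4, 3, 4, 3, 3, 3]
3<4: swap(5,8), lo=6 mid=9 ⇒ [3, 3, 3, 3, 3, 3, 4, 4, 4, 4, 3, 3, 3]
4=4: mid=10
3<4: swap(6,10), lo=7 mid=11 ⇒ [3, 3, 3, 3, 3, 3, 3, 4, 4, 4, 4, 3, 3]
3<4: swap(7,11), lo=8 mid=12 ⇒ [3, 3, 3, 3, 3, 3, 3, 3, 4, 4, 4, 4, 3]
3<4: swap(8,12), lo=9 mid=13 ⇒ [3, 3, 3, 3, 3, 3, 3, 3, 3, 4, 4, 4, 4]
done. lo=9 hi=12; a=[3, 3, 3, 3, 3, 3, 3, 3, 3, 4, 4, 4, 4]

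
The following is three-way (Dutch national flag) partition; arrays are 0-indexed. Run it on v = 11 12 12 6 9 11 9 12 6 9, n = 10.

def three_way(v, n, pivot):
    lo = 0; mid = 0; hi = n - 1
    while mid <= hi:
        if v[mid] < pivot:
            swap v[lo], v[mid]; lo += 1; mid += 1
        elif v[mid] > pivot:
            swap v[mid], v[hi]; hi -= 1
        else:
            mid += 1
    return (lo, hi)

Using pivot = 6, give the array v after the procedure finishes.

pivot = 6; lo=0, mid=0, hi=9
v[mid]=11>6: swap v[0],v[9]; hi=8 → 9 12 12 6 9 11 9 12 6 11
v[mid]=9>6: swap v[0],v[8]; hi=7 → 6 12 12 6 9 11 9 12 9 11
v[mid]=6=6: mid=1
v[mid]=12>6: swap v[1],v[7]; hi=6 → 6 12 12 6 9 11 9 12 9 11
v[mid]=12>6: swap v[1],v[6]; hi=5 → 6 9 12 6 9 11 12 12 9 11
v[mid]=9>6: swap v[1],v[5]; hi=4 → 6 11 12 6 9 9 12 12 9 11
v[mid]=11>6: swap v[1],v[4]; hi=3 → 6 9 12 6 11 9 12 12 9 11
v[mid]=9>6: swap v[1],v[3]; hi=2 → 6 6 12 9 11 9 12 12 9 11
v[mid]=6=6: mid=2
v[mid]=12>6: swap v[2],v[2]; hi=1 → 6 6 12 9 11 9 12 12 9 11
end: lo=0, hi=1; v = 6 6 12 9 11 9 12 12 9 11

6 6 12 9 11 9 12 12 9 11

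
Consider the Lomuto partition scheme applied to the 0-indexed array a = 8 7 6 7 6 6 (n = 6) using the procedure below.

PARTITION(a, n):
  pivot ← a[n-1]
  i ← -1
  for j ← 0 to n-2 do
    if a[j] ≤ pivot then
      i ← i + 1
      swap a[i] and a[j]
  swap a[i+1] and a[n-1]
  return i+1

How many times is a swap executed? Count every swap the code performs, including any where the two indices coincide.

pivot=6, i=-1
j=0: 8>6, skip
j=1: 7>6, skip
j=2: 6≤6, i=0, swap(0,2) ⇒ 6 7 8 7 6 6
j=3: 7>6, skip
j=4: 6≤6, i=1, swap(1,4) ⇒ 6 6 8 7 7 6
swap(2,5) ⇒ 6 6 6 7 7 8; return 2

3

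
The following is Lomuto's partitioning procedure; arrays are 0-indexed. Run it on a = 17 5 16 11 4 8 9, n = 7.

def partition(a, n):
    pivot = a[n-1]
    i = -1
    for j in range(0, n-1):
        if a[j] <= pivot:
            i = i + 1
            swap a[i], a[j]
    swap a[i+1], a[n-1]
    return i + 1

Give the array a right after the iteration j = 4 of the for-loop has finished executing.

5 4 16 11 17 8 9

pivot=9, i=-1
j=0: 17>9, skip
j=1: 5≤9, i=0, swap(0,1) ⇒ 5 17 16 11 4 8 9
j=2: 16>9, skip
j=3: 11>9, skip
j=4: 4≤9, i=1, swap(1,4) ⇒ 5 4 16 11 17 8 9
(after j=4) a = 5 4 16 11 17 8 9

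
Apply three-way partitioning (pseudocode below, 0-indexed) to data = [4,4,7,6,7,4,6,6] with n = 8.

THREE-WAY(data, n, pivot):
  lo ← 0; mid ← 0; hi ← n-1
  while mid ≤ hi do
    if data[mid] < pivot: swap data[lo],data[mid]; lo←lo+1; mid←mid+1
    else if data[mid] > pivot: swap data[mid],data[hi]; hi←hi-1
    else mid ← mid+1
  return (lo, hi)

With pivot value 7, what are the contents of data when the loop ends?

[4,4,6,4,6,6,7,7]

pivot = 7; lo=0, mid=0, hi=7
data[mid]=4<7: swap data[0],data[0]; lo=1,mid=1 → [4,4,7,6,7,4,6,6]
data[mid]=4<7: swap data[1],data[1]; lo=2,mid=2 → [4,4,7,6,7,4,6,6]
data[mid]=7=7: mid=3
data[mid]=6<7: swap data[2],data[3]; lo=3,mid=4 → [4,4,6,7,7,4,6,6]
data[mid]=7=7: mid=5
data[mid]=4<7: swap data[3],data[5]; lo=4,mid=6 → [4,4,6,4,7,7,6,6]
data[mid]=6<7: swap data[4],data[6]; lo=5,mid=7 → [4,4,6,4,6,7,7,6]
data[mid]=6<7: swap data[5],data[7]; lo=6,mid=8 → [4,4,6,4,6,6,7,7]
end: lo=6, hi=7; data = [4,4,6,4,6,6,7,7]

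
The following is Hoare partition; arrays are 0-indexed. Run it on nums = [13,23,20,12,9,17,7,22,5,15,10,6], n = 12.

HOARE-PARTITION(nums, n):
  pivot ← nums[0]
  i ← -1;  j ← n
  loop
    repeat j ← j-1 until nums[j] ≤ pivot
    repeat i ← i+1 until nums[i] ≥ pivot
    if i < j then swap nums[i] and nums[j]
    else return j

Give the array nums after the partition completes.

[6,10,5,12,9,7,17,22,20,15,23,13]

pivot=13
j stops at 11 (6), i stops at 0 (13); swap ⇒ [6,23,20,12,9,17,7,22,5,15,10,13]
j stops at 10 (10), i stops at 1 (23); swap ⇒ [6,10,20,12,9,17,7,22,5,15,23,13]
j stops at 8 (5), i stops at 2 (20); swap ⇒ [6,10,5,12,9,17,7,22,20,15,23,13]
j stops at 6 (7), i stops at 5 (17); swap ⇒ [6,10,5,12,9,7,17,22,20,15,23,13]
j stops at 5, i stops at 6; i≥j ⇒ return 5. nums=[6,10,5,12,9,7,17,22,20,15,23,13]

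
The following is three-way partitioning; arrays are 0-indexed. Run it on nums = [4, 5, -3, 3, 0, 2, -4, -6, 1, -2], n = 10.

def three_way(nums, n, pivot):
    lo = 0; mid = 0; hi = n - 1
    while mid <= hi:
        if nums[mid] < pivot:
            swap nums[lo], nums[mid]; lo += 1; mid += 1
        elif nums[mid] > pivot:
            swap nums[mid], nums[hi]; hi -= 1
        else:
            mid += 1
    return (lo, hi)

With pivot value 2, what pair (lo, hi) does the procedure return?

pivot = 2; lo=0, mid=0, hi=9
nums[mid]=4>2: swap nums[0],nums[9]; hi=8 → [-2, 5, -3, 3, 0, 2, -4, -6, 1, 4]
nums[mid]=-2<2: swap nums[0],nums[0]; lo=1,mid=1 → [-2, 5, -3, 3, 0, 2, -4, -6, 1, 4]
nums[mid]=5>2: swap nums[1],nums[8]; hi=7 → [-2, 1, -3, 3, 0, 2, -4, -6, 5, 4]
nums[mid]=1<2: swap nums[1],nums[1]; lo=2,mid=2 → [-2, 1, -3, 3, 0, 2, -4, -6, 5, 4]
nums[mid]=-3<2: swap nums[2],nums[2]; lo=3,mid=3 → [-2, 1, -3, 3, 0, 2, -4, -6, 5, 4]
nums[mid]=3>2: swap nums[3],nums[7]; hi=6 → [-2, 1, -3, -6, 0, 2, -4, 3, 5, 4]
nums[mid]=-6<2: swap nums[3],nums[3]; lo=4,mid=4 → [-2, 1, -3, -6, 0, 2, -4, 3, 5, 4]
nums[mid]=0<2: swap nums[4],nums[4]; lo=5,mid=5 → [-2, 1, -3, -6, 0, 2, -4, 3, 5, 4]
nums[mid]=2=2: mid=6
nums[mid]=-4<2: swap nums[5],nums[6]; lo=6,mid=7 → [-2, 1, -3, -6, 0, -4, 2, 3, 5, 4]
end: lo=6, hi=6; nums = [-2, 1, -3, -6, 0, -4, 2, 3, 5, 4]

(6, 6)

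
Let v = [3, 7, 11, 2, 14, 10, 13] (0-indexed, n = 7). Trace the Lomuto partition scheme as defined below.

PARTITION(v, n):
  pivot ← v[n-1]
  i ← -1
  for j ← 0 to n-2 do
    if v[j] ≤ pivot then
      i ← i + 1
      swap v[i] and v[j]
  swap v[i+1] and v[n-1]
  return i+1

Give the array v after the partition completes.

pivot=13, i=-1
j=0: 3≤13, i=0, swap(0,0) ⇒ [3, 7, 11, 2, 14, 10, 13]
j=1: 7≤13, i=1, swap(1,1) ⇒ [3, 7, 11, 2, 14, 10, 13]
j=2: 11≤13, i=2, swap(2,2) ⇒ [3, 7, 11, 2, 14, 10, 13]
j=3: 2≤13, i=3, swap(3,3) ⇒ [3, 7, 11, 2, 14, 10, 13]
j=4: 14>13, skip
j=5: 10≤13, i=4, swap(4,5) ⇒ [3, 7, 11, 2, 10, 14, 13]
swap(5,6) ⇒ [3, 7, 11, 2, 10, 13, 14]; return 5

[3, 7, 11, 2, 10, 13, 14]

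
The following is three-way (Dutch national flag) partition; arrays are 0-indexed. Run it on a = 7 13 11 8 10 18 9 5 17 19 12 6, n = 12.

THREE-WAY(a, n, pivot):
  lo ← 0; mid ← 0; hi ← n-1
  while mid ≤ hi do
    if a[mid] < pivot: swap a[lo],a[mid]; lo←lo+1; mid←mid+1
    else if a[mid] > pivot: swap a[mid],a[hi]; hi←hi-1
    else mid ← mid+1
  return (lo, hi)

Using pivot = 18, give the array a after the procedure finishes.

7 13 11 8 10 9 5 17 6 12 18 19

pivot = 18; lo=0, mid=0, hi=11
a[mid]=7<18: swap a[0],a[0]; lo=1,mid=1 → 7 13 11 8 10 18 9 5 17 19 12 6
a[mid]=13<18: swap a[1],a[1]; lo=2,mid=2 → 7 13 11 8 10 18 9 5 17 19 12 6
a[mid]=11<18: swap a[2],a[2]; lo=3,mid=3 → 7 13 11 8 10 18 9 5 17 19 12 6
a[mid]=8<18: swap a[3],a[3]; lo=4,mid=4 → 7 13 11 8 10 18 9 5 17 19 12 6
a[mid]=10<18: swap a[4],a[4]; lo=5,mid=5 → 7 13 11 8 10 18 9 5 17 19 12 6
a[mid]=18=18: mid=6
a[mid]=9<18: swap a[5],a[6]; lo=6,mid=7 → 7 13 11 8 10 9 18 5 17 19 12 6
a[mid]=5<18: swap a[6],a[7]; lo=7,mid=8 → 7 13 11 8 10 9 5 18 17 19 12 6
a[mid]=17<18: swap a[7],a[8]; lo=8,mid=9 → 7 13 11 8 10 9 5 17 18 19 12 6
a[mid]=19>18: swap a[9],a[11]; hi=10 → 7 13 11 8 10 9 5 17 18 6 12 19
a[mid]=6<18: swap a[8],a[9]; lo=9,mid=10 → 7 13 11 8 10 9 5 17 6 18 12 19
a[mid]=12<18: swap a[9],a[10]; lo=10,mid=11 → 7 13 11 8 10 9 5 17 6 12 18 19
end: lo=10, hi=10; a = 7 13 11 8 10 9 5 17 6 12 18 19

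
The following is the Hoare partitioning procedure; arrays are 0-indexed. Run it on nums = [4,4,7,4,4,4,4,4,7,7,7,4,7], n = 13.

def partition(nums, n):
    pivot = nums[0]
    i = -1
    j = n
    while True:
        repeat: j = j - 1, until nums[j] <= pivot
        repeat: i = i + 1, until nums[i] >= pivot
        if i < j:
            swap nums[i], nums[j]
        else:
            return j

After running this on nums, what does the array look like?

pivot = nums[0] = 4; i = -1, j = 13
j→11 (nums[11]=4≤4), i→0 (nums[0]=4≥4); i<j, swap → [4,4,7,4,4,4,4,4,7,7,7,4,7]
j→7 (nums[7]=4≤4), i→1 (nums[1]=4≥4); i<j, swap → [4,4,7,4,4,4,4,4,7,7,7,4,7]
j→6 (nums[6]=4≤4), i→2 (nums[2]=7≥4); i<j, swap → [4,4,4,4,4,4,7,4,7,7,7,4,7]
j→5 (nums[5]=4≤4), i→3 (nums[3]=4≥4); i<j, swap → [4,4,4,4,4,4,7,4,7,7,7,4,7]
j→4, i→4; i≥j, return j=4. nums = [4,4,4,4,4,4,7,4,7,7,7,4,7]

[4,4,4,4,4,4,7,4,7,7,7,4,7]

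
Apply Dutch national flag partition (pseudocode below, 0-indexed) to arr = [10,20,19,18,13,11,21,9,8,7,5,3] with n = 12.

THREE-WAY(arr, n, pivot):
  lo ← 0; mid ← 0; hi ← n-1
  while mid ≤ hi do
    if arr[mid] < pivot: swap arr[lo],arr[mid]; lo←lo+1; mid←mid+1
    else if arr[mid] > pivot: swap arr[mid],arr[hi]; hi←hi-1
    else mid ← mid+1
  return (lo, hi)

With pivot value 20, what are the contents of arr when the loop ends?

[10,19,18,13,11,3,9,8,7,5,20,21]

lo=0 mid=0 hi=11
10<20: swap(0,0), lo=1 mid=1 ⇒ [10,20,19,18,13,11,21,9,8,7,5,3]
20=20: mid=2
19<20: swap(1,2), lo=2 mid=3 ⇒ [10,19,20,18,13,11,21,9,8,7,5,3]
18<20: swap(2,3), lo=3 mid=4 ⇒ [10,19,18,20,13,11,21,9,8,7,5,3]
13<20: swap(3,4), lo=4 mid=5 ⇒ [10,19,18,13,20,11,21,9,8,7,5,3]
11<20: swap(4,5), lo=5 mid=6 ⇒ [10,19,18,13,11,20,21,9,8,7,5,3]
21>20: swap(6,11), hi=10 ⇒ [10,19,18,13,11,20,3,9,8,7,5,21]
3<20: swap(5,6), lo=6 mid=7 ⇒ [10,19,18,13,11,3,20,9,8,7,5,21]
9<20: swap(6,7), lo=7 mid=8 ⇒ [10,19,18,13,11,3,9,20,8,7,5,21]
8<20: swap(7,8), lo=8 mid=9 ⇒ [10,19,18,13,11,3,9,8,20,7,5,21]
7<20: swap(8,9), lo=9 mid=10 ⇒ [10,19,18,13,11,3,9,8,7,20,5,21]
5<20: swap(9,10), lo=10 mid=11 ⇒ [10,19,18,13,11,3,9,8,7,5,20,21]
done. lo=10 hi=10; arr=[10,19,18,13,11,3,9,8,7,5,20,21]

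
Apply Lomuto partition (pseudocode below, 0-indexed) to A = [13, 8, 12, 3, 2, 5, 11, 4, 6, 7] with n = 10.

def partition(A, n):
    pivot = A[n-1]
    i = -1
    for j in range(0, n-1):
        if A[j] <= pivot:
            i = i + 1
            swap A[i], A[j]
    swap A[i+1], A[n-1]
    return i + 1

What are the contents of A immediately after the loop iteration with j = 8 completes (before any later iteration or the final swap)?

[3, 2, 5, 4, 6, 12, 11, 13, 8, 7]

pivot = A[9] = 7; i = -1
j=0: A[0]=13 > 7 → no swap
j=1: A[1]=8 > 7 → no swap
j=2: A[2]=12 > 7 → no swap
j=3: A[3]=3 ≤ 7 → i=0, swap A[0],A[3] → [3, 8, 12, 13, 2, 5, 11, 4, 6, 7]
j=4: A[4]=2 ≤ 7 → i=1, swap A[1],A[4] → [3, 2, 12, 13, 8, 5, 11, 4, 6, 7]
j=5: A[5]=5 ≤ 7 → i=2, swap A[2],A[5] → [3, 2, 5, 13, 8, 12, 11, 4, 6, 7]
j=6: A[6]=11 > 7 → no swap
j=7: A[7]=4 ≤ 7 → i=3, swap A[3],A[7] → [3, 2, 5, 4, 8, 12, 11, 13, 6, 7]
j=8: A[8]=6 ≤ 7 → i=4, swap A[4],A[8] → [3, 2, 5, 4, 6, 12, 11, 13, 8, 7]
(after j=8) A = [3, 2, 5, 4, 6, 12, 11, 13, 8, 7]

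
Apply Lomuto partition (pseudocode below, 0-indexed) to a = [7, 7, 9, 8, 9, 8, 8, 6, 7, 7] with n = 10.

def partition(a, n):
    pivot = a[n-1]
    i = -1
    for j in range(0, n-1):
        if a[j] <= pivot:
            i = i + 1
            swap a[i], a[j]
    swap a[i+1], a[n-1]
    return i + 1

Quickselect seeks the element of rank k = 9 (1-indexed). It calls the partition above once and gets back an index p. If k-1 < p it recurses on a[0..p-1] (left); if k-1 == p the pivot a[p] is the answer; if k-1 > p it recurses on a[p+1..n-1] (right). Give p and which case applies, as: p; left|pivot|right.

pivot = a[9] = 7; i = -1
j=0: a[0]=7 ≤ 7 → i=0, swap a[0],a[0] (no change) → [7, 7, 9, 8, 9, 8, 8, 6, 7, 7]
j=1: a[1]=7 ≤ 7 → i=1, swap a[1],a[1] (no change) → [7, 7, 9, 8, 9, 8, 8, 6, 7, 7]
j=2: a[2]=9 > 7 → no swap
j=3: a[3]=8 > 7 → no swap
j=4: a[4]=9 > 7 → no swap
j=5: a[5]=8 > 7 → no swap
j=6: a[6]=8 > 7 → no swap
j=7: a[7]=6 ≤ 7 → i=2, swap a[2],a[7] → [7, 7, 6, 8, 9, 8, 8, 9, 7, 7]
j=8: a[8]=7 ≤ 7 → i=3, swap a[3],a[8] → [7, 7, 6, 7, 9, 8, 8, 9, 8, 7]
final swap a[4],a[9] → [7, 7, 6, 7, 7, 8, 8, 9, 8, 9]; return 4
p = 4; k-1 = 8 > 4 ⇒ right

4; right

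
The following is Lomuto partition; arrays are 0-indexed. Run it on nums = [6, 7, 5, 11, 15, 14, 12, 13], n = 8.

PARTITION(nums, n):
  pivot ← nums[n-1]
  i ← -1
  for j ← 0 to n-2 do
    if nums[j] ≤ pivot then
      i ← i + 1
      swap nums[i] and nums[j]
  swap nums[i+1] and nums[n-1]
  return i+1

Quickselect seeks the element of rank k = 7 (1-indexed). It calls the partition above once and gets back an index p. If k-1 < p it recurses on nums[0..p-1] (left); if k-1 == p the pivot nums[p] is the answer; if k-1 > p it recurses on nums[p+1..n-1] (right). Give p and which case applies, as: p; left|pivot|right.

5; right

pivot = nums[7] = 13; i = -1
j=0: nums[0]=6 ≤ 13 → i=0, swap nums[0],nums[0] (no change) → [6, 7, 5, 11, 15, 14, 12, 13]
j=1: nums[1]=7 ≤ 13 → i=1, swap nums[1],nums[1] (no change) → [6, 7, 5, 11, 15, 14, 12, 13]
j=2: nums[2]=5 ≤ 13 → i=2, swap nums[2],nums[2] (no change) → [6, 7, 5, 11, 15, 14, 12, 13]
j=3: nums[3]=11 ≤ 13 → i=3, swap nums[3],nums[3] (no change) → [6, 7, 5, 11, 15, 14, 12, 13]
j=4: nums[4]=15 > 13 → no swap
j=5: nums[5]=14 > 13 → no swap
j=6: nums[6]=12 ≤ 13 → i=4, swap nums[4],nums[6] → [6, 7, 5, 11, 12, 14, 15, 13]
final swap nums[5],nums[7] → [6, 7, 5, 11, 12, 13, 15, 14]; return 5
p = 5; k-1 = 6 > 5 ⇒ right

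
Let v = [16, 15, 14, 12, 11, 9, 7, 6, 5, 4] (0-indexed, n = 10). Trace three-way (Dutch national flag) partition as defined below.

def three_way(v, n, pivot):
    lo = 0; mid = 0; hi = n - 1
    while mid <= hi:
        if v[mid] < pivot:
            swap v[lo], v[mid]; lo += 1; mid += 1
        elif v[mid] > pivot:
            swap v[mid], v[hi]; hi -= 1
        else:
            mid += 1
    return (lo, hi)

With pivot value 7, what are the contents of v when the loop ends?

pivot = 7; lo=0, mid=0, hi=9
v[mid]=16>7: swap v[0],v[9]; hi=8 → [4, 15, 14, 12, 11, 9, 7, 6, 5, 16]
v[mid]=4<7: swap v[0],v[0]; lo=1,mid=1 → [4, 15, 14, 12, 11, 9, 7, 6, 5, 16]
v[mid]=15>7: swap v[1],v[8]; hi=7 → [4, 5, 14, 12, 11, 9, 7, 6, 15, 16]
v[mid]=5<7: swap v[1],v[1]; lo=2,mid=2 → [4, 5, 14, 12, 11, 9, 7, 6, 15, 16]
v[mid]=14>7: swap v[2],v[7]; hi=6 → [4, 5, 6, 12, 11, 9, 7, 14, 15, 16]
v[mid]=6<7: swap v[2],v[2]; lo=3,mid=3 → [4, 5, 6, 12, 11, 9, 7, 14, 15, 16]
v[mid]=12>7: swap v[3],v[6]; hi=5 → [4, 5, 6, 7, 11, 9, 12, 14, 15, 16]
v[mid]=7=7: mid=4
v[mid]=11>7: swap v[4],v[5]; hi=4 → [4, 5, 6, 7, 9, 11, 12, 14, 15, 16]
v[mid]=9>7: swap v[4],v[4]; hi=3 → [4, 5, 6, 7, 9, 11, 12, 14, 15, 16]
end: lo=3, hi=3; v = [4, 5, 6, 7, 9, 11, 12, 14, 15, 16]

[4, 5, 6, 7, 9, 11, 12, 14, 15, 16]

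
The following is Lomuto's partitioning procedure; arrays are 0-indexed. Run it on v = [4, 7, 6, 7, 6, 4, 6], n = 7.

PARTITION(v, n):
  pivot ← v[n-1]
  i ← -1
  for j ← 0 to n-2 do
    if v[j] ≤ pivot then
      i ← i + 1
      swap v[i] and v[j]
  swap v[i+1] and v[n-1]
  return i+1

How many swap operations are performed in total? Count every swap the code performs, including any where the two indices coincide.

pivot = v[6] = 6; i = -1
j=0: v[0]=4 ≤ 6 → i=0, swap v[0],v[0] (no change) → [4, 7, 6, 7, 6, 4, 6]
j=1: v[1]=7 > 6 → no swap
j=2: v[2]=6 ≤ 6 → i=1, swap v[1],v[2] → [4, 6, 7, 7, 6, 4, 6]
j=3: v[3]=7 > 6 → no swap
j=4: v[4]=6 ≤ 6 → i=2, swap v[2],v[4] → [4, 6, 6, 7, 7, 4, 6]
j=5: v[5]=4 ≤ 6 → i=3, swap v[3],v[5] → [4, 6, 6, 4, 7, 7, 6]
final swap v[4],v[6] → [4, 6, 6, 4, 6, 7, 7]; return 4

5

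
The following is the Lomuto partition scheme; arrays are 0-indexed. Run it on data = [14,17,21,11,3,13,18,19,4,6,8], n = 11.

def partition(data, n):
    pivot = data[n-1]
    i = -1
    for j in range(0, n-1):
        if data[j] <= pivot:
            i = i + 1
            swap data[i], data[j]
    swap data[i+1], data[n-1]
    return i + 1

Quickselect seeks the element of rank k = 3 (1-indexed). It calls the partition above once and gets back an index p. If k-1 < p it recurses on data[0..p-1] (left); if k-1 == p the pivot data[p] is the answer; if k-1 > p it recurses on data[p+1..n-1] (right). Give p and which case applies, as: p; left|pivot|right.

3; left

pivot=8, i=-1
j=0: 14>8, skip
j=1: 17>8, skip
j=2: 21>8, skip
j=3: 11>8, skip
j=4: 3≤8, i=0, swap(0,4) ⇒ [3,17,21,11,14,13,18,19,4,6,8]
j=5: 13>8, skip
j=6: 18>8, skip
j=7: 19>8, skip
j=8: 4≤8, i=1, swap(1,8) ⇒ [3,4,21,11,14,13,18,19,17,6,8]
j=9: 6≤8, i=2, swap(2,9) ⇒ [3,4,6,11,14,13,18,19,17,21,8]
swap(3,10) ⇒ [3,4,6,8,14,13,18,19,17,21,11]; return 3
p = 3; k-1 = 2 < 3 ⇒ left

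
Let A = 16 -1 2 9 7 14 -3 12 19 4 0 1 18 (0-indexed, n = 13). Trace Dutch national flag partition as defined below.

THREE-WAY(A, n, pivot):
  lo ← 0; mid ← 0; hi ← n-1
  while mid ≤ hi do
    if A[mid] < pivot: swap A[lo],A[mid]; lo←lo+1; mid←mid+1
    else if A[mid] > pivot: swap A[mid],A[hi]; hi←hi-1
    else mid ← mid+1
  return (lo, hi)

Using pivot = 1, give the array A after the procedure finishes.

-1 0 -3 1 14 7 12 19 4 9 2 18 16

pivot = 1; lo=0, mid=0, hi=12
A[mid]=16>1: swap A[0],A[12]; hi=11 → 18 -1 2 9 7 14 -3 12 19 4 0 1 16
A[mid]=18>1: swap A[0],A[11]; hi=10 → 1 -1 2 9 7 14 -3 12 19 4 0 18 16
A[mid]=1=1: mid=1
A[mid]=-1<1: swap A[0],A[1]; lo=1,mid=2 → -1 1 2 9 7 14 -3 12 19 4 0 18 16
A[mid]=2>1: swap A[2],A[10]; hi=9 → -1 1 0 9 7 14 -3 12 19 4 2 18 16
A[mid]=0<1: swap A[1],A[2]; lo=2,mid=3 → -1 0 1 9 7 14 -3 12 19 4 2 18 16
A[mid]=9>1: swap A[3],A[9]; hi=8 → -1 0 1 4 7 14 -3 12 19 9 2 18 16
A[mid]=4>1: swap A[3],A[8]; hi=7 → -1 0 1 19 7 14 -3 12 4 9 2 18 16
A[mid]=19>1: swap A[3],A[7]; hi=6 → -1 0 1 12 7 14 -3 19 4 9 2 18 16
A[mid]=12>1: swap A[3],A[6]; hi=5 → -1 0 1 -3 7 14 12 19 4 9 2 18 16
A[mid]=-3<1: swap A[2],A[3]; lo=3,mid=4 → -1 0 -3 1 7 14 12 19 4 9 2 18 16
A[mid]=7>1: swap A[4],A[5]; hi=4 → -1 0 -3 1 14 7 12 19 4 9 2 18 16
A[mid]=14>1: swap A[4],A[4]; hi=3 → -1 0 -3 1 14 7 12 19 4 9 2 18 16
end: lo=3, hi=3; A = -1 0 -3 1 14 7 12 19 4 9 2 18 16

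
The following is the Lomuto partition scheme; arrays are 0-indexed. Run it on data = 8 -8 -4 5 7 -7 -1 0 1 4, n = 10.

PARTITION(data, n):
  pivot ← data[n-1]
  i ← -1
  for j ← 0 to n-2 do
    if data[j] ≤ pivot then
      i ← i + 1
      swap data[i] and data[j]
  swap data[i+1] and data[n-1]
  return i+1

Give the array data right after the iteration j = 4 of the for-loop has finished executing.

-8 -4 8 5 7 -7 -1 0 1 4

pivot = data[9] = 4; i = -1
j=0: data[0]=8 > 4 → no swap
j=1: data[1]=-8 ≤ 4 → i=0, swap data[0],data[1] → -8 8 -4 5 7 -7 -1 0 1 4
j=2: data[2]=-4 ≤ 4 → i=1, swap data[1],data[2] → -8 -4 8 5 7 -7 -1 0 1 4
j=3: data[3]=5 > 4 → no swap
j=4: data[4]=7 > 4 → no swap
(after j=4) data = -8 -4 8 5 7 -7 -1 0 1 4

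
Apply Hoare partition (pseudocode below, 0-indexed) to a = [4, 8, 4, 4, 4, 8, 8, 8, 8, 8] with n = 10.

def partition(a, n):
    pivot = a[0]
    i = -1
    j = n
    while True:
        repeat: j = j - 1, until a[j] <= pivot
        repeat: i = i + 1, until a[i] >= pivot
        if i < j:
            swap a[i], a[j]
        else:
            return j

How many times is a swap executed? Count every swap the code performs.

2

pivot=4
j stops at 4 (4), i stops at 0 (4); swap ⇒ [4, 8, 4, 4, 4, 8, 8, 8, 8, 8]
j stops at 3 (4), i stops at 1 (8); swap ⇒ [4, 4, 4, 8, 4, 8, 8, 8, 8, 8]
j stops at 2, i stops at 2; i≥j ⇒ return 2. a=[4, 4, 4, 8, 4, 8, 8, 8, 8, 8]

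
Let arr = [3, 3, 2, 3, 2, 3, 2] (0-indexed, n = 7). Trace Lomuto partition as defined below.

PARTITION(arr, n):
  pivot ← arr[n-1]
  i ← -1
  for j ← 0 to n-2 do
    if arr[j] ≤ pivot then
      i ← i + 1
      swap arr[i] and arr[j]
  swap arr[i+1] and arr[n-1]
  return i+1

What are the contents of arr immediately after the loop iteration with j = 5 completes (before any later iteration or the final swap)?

pivot = arr[6] = 2; i = -1
j=0: arr[0]=3 > 2 → no swap
j=1: arr[1]=3 > 2 → no swap
j=2: arr[2]=2 ≤ 2 → i=0, swap arr[0],arr[2] → [2, 3, 3, 3, 2, 3, 2]
j=3: arr[3]=3 > 2 → no swap
j=4: arr[4]=2 ≤ 2 → i=1, swap arr[1],arr[4] → [2, 2, 3, 3, 3, 3, 2]
j=5: arr[5]=3 > 2 → no swap
(after j=5) arr = [2, 2, 3, 3, 3, 3, 2]

[2, 2, 3, 3, 3, 3, 2]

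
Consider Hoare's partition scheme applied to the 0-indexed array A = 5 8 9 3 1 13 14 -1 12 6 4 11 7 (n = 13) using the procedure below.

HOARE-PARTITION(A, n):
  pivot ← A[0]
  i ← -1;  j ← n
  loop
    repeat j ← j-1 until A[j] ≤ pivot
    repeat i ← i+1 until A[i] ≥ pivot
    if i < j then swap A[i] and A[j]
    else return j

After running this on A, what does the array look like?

4 -1 1 3 9 13 14 8 12 6 5 11 7

pivot=5
j stops at 10 (4), i stops at 0 (5); swap ⇒ 4 8 9 3 1 13 14 -1 12 6 5 11 7
j stops at 7 (-1), i stops at 1 (8); swap ⇒ 4 -1 9 3 1 13 14 8 12 6 5 11 7
j stops at 4 (1), i stops at 2 (9); swap ⇒ 4 -1 1 3 9 13 14 8 12 6 5 11 7
j stops at 3, i stops at 4; i≥j ⇒ return 3. A=4 -1 1 3 9 13 14 8 12 6 5 11 7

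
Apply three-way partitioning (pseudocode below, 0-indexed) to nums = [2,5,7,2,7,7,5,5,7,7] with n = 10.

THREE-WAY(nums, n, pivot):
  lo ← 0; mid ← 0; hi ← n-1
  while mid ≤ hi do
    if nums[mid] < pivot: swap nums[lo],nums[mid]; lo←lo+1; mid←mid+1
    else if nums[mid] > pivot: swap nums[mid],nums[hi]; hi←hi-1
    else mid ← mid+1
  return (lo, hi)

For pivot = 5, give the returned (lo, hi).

(2, 4)

pivot = 5; lo=0, mid=0, hi=9
nums[mid]=2<5: swap nums[0],nums[0]; lo=1,mid=1 → [2,5,7,2,7,7,5,5,7,7]
nums[mid]=5=5: mid=2
nums[mid]=7>5: swap nums[2],nums[9]; hi=8 → [2,5,7,2,7,7,5,5,7,7]
nums[mid]=7>5: swap nums[2],nums[8]; hi=7 → [2,5,7,2,7,7,5,5,7,7]
nums[mid]=7>5: swap nums[2],nums[7]; hi=6 → [2,5,5,2,7,7,5,7,7,7]
nums[mid]=5=5: mid=3
nums[mid]=2<5: swap nums[1],nums[3]; lo=2,mid=4 → [2,2,5,5,7,7,5,7,7,7]
nums[mid]=7>5: swap nums[4],nums[6]; hi=5 → [2,2,5,5,5,7,7,7,7,7]
nums[mid]=5=5: mid=5
nums[mid]=7>5: swap nums[5],nums[5]; hi=4 → [2,2,5,5,5,7,7,7,7,7]
end: lo=2, hi=4; nums = [2,2,5,5,5,7,7,7,7,7]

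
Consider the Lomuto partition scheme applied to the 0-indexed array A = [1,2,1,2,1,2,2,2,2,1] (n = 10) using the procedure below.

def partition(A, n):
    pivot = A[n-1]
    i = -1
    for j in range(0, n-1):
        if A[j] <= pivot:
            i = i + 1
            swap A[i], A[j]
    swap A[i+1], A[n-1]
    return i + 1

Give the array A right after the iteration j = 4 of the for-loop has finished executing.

[1,1,1,2,2,2,2,2,2,1]

pivot=1, i=-1
j=0: 1≤1, i=0, swap(0,0) ⇒ [1,2,1,2,1,2,2,2,2,1]
j=1: 2>1, skip
j=2: 1≤1, i=1, swap(1,2) ⇒ [1,1,2,2,1,2,2,2,2,1]
j=3: 2>1, skip
j=4: 1≤1, i=2, swap(2,4) ⇒ [1,1,1,2,2,2,2,2,2,1]
(after j=4) A = [1,1,1,2,2,2,2,2,2,1]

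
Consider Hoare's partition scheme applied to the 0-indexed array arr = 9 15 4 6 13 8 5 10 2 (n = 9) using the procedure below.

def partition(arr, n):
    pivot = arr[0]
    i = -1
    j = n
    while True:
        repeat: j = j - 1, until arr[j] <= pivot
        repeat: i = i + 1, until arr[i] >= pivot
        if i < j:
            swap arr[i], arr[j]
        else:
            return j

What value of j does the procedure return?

4

pivot = arr[0] = 9; i = -1, j = 9
j→8 (arr[8]=2≤9), i→0 (arr[0]=9≥9); i<j, swap → 2 15 4 6 13 8 5 10 9
j→6 (arr[6]=5≤9), i→1 (arr[1]=15≥9); i<j, swap → 2 5 4 6 13 8 15 10 9
j→5 (arr[5]=8≤9), i→4 (arr[4]=13≥9); i<j, swap → 2 5 4 6 8 13 15 10 9
j→4, i→5; i≥j, return j=4. arr = 2 5 4 6 8 13 15 10 9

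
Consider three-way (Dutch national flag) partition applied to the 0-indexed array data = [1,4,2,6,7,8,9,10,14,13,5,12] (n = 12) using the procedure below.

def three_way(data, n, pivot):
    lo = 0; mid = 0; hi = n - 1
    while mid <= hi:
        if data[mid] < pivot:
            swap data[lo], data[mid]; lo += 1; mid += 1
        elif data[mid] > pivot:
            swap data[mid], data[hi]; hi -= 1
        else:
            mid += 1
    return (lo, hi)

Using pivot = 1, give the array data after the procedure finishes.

[1,2,6,7,8,9,10,14,13,5,12,4]

pivot = 1; lo=0, mid=0, hi=11
data[mid]=1=1: mid=1
data[mid]=4>1: swap data[1],data[11]; hi=10 → [1,12,2,6,7,8,9,10,14,13,5,4]
data[mid]=12>1: swap data[1],data[10]; hi=9 → [1,5,2,6,7,8,9,10,14,13,12,4]
data[mid]=5>1: swap data[1],data[9]; hi=8 → [1,13,2,6,7,8,9,10,14,5,12,4]
data[mid]=13>1: swap data[1],data[8]; hi=7 → [1,14,2,6,7,8,9,10,13,5,12,4]
data[mid]=14>1: swap data[1],data[7]; hi=6 → [1,10,2,6,7,8,9,14,13,5,12,4]
data[mid]=10>1: swap data[1],data[6]; hi=5 → [1,9,2,6,7,8,10,14,13,5,12,4]
data[mid]=9>1: swap data[1],data[5]; hi=4 → [1,8,2,6,7,9,10,14,13,5,12,4]
data[mid]=8>1: swap data[1],data[4]; hi=3 → [1,7,2,6,8,9,10,14,13,5,12,4]
data[mid]=7>1: swap data[1],data[3]; hi=2 → [1,6,2,7,8,9,10,14,13,5,12,4]
data[mid]=6>1: swap data[1],data[2]; hi=1 → [1,2,6,7,8,9,10,14,13,5,12,4]
data[mid]=2>1: swap data[1],data[1]; hi=0 → [1,2,6,7,8,9,10,14,13,5,12,4]
end: lo=0, hi=0; data = [1,2,6,7,8,9,10,14,13,5,12,4]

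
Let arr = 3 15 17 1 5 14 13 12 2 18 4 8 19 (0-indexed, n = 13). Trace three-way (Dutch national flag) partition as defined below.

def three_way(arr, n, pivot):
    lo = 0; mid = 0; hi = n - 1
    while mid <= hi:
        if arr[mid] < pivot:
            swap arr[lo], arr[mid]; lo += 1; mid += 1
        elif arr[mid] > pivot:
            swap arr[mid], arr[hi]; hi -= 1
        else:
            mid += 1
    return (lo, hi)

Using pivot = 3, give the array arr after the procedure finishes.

lo=0 mid=0 hi=12
3=3: mid=1
15>3: swap(1,12), hi=11 ⇒ 3 19 17 1 5 14 13 12 2 18 4 8 15
19>3: swap(1,11), hi=10 ⇒ 3 8 17 1 5 14 13 12 2 18 4 19 15
8>3: swap(1,10), hi=9 ⇒ 3 4 17 1 5 14 13 12 2 18 8 19 15
4>3: swap(1,9), hi=8 ⇒ 3 18 17 1 5 14 13 12 2 4 8 19 15
18>3: swap(1,8), hi=7 ⇒ 3 2 17 1 5 14 13 12 18 4 8 19 15
2<3: swap(0,1), lo=1 mid=2 ⇒ 2 3 17 1 5 14 13 12 18 4 8 19 15
17>3: swap(2,7), hi=6 ⇒ 2 3 12 1 5 14 13 17 18 4 8 19 15
12>3: swap(2,6), hi=5 ⇒ 2 3 13 1 5 14 12 17 18 4 8 19 15
13>3: swap(2,5), hi=4 ⇒ 2 3 14 1 5 13 12 17 18 4 8 19 15
14>3: swap(2,4), hi=3 ⇒ 2 3 5 1 14 13 12 17 18 4 8 19 15
5>3: swap(2,3), hi=2 ⇒ 2 3 1 5 14 13 12 17 18 4 8 19 15
1<3: swap(1,2), lo=2 mid=3 ⇒ 2 1 3 5 14 13 12 17 18 4 8 19 15
done. lo=2 hi=2; arr=2 1 3 5 14 13 12 17 18 4 8 19 15

2 1 3 5 14 13 12 17 18 4 8 19 15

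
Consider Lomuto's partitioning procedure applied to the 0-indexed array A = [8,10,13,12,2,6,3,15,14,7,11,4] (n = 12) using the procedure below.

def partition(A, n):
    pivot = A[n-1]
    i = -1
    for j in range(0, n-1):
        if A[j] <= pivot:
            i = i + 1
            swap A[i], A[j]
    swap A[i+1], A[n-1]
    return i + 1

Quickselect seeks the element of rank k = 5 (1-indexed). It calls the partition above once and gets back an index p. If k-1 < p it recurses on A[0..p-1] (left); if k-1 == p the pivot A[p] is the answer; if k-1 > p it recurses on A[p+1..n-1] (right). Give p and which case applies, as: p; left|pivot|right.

2; right

pivot = A[11] = 4; i = -1
j=0: A[0]=8 > 4 → no swap
j=1: A[1]=10 > 4 → no swap
j=2: A[2]=13 > 4 → no swap
j=3: A[3]=12 > 4 → no swap
j=4: A[4]=2 ≤ 4 → i=0, swap A[0],A[4] → [2,10,13,12,8,6,3,15,14,7,11,4]
j=5: A[5]=6 > 4 → no swap
j=6: A[6]=3 ≤ 4 → i=1, swap A[1],A[6] → [2,3,13,12,8,6,10,15,14,7,11,4]
j=7: A[7]=15 > 4 → no swap
j=8: A[8]=14 > 4 → no swap
j=9: A[9]=7 > 4 → no swap
j=10: A[10]=11 > 4 → no swap
final swap A[2],A[11] → [2,3,4,12,8,6,10,15,14,7,11,13]; return 2
p = 2; k-1 = 4 > 2 ⇒ right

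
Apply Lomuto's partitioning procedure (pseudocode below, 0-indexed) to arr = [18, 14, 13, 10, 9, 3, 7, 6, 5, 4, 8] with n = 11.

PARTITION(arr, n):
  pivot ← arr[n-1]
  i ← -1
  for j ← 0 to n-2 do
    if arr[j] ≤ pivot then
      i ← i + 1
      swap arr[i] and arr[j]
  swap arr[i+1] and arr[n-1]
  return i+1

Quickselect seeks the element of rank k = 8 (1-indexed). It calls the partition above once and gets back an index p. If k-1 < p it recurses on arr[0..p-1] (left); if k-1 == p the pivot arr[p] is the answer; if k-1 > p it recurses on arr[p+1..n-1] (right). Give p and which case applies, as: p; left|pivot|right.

pivot=8, i=-1
j=0: 18>8, skip
j=1: 14>8, skip
j=2: 13>8, skip
j=3: 10>8, skip
j=4: 9>8, skip
j=5: 3≤8, i=0, swap(0,5) ⇒ [3, 14, 13, 10, 9, 18, 7, 6, 5, 4, 8]
j=6: 7≤8, i=1, swap(1,6) ⇒ [3, 7, 13, 10, 9, 18, 14, 6, 5, 4, 8]
j=7: 6≤8, i=2, swap(2,7) ⇒ [3, 7, 6, 10, 9, 18, 14, 13, 5, 4, 8]
j=8: 5≤8, i=3, swap(3,8) ⇒ [3, 7, 6, 5, 9, 18, 14, 13, 10, 4, 8]
j=9: 4≤8, i=4, swap(4,9) ⇒ [3, 7, 6, 5, 4, 18, 14, 13, 10, 9, 8]
swap(5,10) ⇒ [3, 7, 6, 5, 4, 8, 14, 13, 10, 9, 18]; return 5
p = 5; k-1 = 7 > 5 ⇒ right

5; right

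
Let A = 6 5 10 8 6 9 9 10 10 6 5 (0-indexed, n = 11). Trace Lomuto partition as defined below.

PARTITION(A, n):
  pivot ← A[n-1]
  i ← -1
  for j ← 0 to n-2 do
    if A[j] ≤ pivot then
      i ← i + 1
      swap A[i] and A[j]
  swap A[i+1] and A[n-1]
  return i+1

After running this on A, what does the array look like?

pivot=5, i=-1
j=0: 6>5, skip
j=1: 5≤5, i=0, swap(0,1) ⇒ 5 6 10 8 6 9 9 10 10 6 5
j=2: 10>5, skip
j=3: 8>5, skip
j=4: 6>5, skip
j=5: 9>5, skip
j=6: 9>5, skip
j=7: 10>5, skip
j=8: 10>5, skip
j=9: 6>5, skip
swap(1,10) ⇒ 5 5 10 8 6 9 9 10 10 6 6; return 1

5 5 10 8 6 9 9 10 10 6 6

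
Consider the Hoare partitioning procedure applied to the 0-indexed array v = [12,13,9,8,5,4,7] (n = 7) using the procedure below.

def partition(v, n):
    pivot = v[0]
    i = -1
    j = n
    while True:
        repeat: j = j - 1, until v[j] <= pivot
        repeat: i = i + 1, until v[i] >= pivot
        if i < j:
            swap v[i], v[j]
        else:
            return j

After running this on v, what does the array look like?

pivot = v[0] = 12; i = -1, j = 7
j→6 (v[6]=7≤12), i→0 (v[0]=12≥12); i<j, swap → [7,13,9,8,5,4,12]
j→5 (v[5]=4≤12), i→1 (v[1]=13≥12); i<j, swap → [7,4,9,8,5,13,12]
j→4, i→5; i≥j, return j=4. v = [7,4,9,8,5,13,12]

[7,4,9,8,5,13,12]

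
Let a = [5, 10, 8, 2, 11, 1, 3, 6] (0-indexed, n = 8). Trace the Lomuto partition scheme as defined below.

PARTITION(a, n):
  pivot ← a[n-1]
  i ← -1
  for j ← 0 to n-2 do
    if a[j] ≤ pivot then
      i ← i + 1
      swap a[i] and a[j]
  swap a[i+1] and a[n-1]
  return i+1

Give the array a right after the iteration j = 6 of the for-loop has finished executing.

[5, 2, 1, 3, 11, 8, 10, 6]

pivot = a[7] = 6; i = -1
j=0: a[0]=5 ≤ 6 → i=0, swap a[0],a[0] (no change) → [5, 10, 8, 2, 11, 1, 3, 6]
j=1: a[1]=10 > 6 → no swap
j=2: a[2]=8 > 6 → no swap
j=3: a[3]=2 ≤ 6 → i=1, swap a[1],a[3] → [5, 2, 8, 10, 11, 1, 3, 6]
j=4: a[4]=11 > 6 → no swap
j=5: a[5]=1 ≤ 6 → i=2, swap a[2],a[5] → [5, 2, 1, 10, 11, 8, 3, 6]
j=6: a[6]=3 ≤ 6 → i=3, swap a[3],a[6] → [5, 2, 1, 3, 11, 8, 10, 6]
(after j=6) a = [5, 2, 1, 3, 11, 8, 10, 6]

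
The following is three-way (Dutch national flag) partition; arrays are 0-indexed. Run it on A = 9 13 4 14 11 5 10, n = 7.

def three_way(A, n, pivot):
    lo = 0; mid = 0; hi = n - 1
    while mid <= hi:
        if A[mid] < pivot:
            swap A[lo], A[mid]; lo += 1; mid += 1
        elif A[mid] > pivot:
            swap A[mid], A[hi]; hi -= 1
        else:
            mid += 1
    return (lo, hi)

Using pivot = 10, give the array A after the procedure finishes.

9 4 5 10 11 14 13

pivot = 10; lo=0, mid=0, hi=6
A[mid]=9<10: swap A[0],A[0]; lo=1,mid=1 → 9 13 4 14 11 5 10
A[mid]=13>10: swap A[1],A[6]; hi=5 → 9 10 4 14 11 5 13
A[mid]=10=10: mid=2
A[mid]=4<10: swap A[1],A[2]; lo=2,mid=3 → 9 4 10 14 11 5 13
A[mid]=14>10: swap A[3],A[5]; hi=4 → 9 4 10 5 11 14 13
A[mid]=5<10: swap A[2],A[3]; lo=3,mid=4 → 9 4 5 10 11 14 13
A[mid]=11>10: swap A[4],A[4]; hi=3 → 9 4 5 10 11 14 13
end: lo=3, hi=3; A = 9 4 5 10 11 14 13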